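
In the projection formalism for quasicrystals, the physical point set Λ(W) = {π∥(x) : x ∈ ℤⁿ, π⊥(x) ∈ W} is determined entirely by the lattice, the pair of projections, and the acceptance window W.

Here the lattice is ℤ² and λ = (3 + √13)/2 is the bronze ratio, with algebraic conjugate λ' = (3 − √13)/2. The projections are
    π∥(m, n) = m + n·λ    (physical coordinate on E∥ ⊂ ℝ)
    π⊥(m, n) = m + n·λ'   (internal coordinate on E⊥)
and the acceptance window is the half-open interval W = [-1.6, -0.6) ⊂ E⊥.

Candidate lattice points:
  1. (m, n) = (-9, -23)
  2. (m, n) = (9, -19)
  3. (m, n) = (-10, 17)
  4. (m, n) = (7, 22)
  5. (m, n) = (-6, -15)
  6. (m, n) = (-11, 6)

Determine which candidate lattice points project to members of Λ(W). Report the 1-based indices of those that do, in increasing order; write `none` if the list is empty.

5

Compute λ' = (3−√13)/2 = -0.302776, so π⊥(m,n) = m -0.302776·n.
#1 (-9,-23): internal coord -9 + (-23)·λ' = -2.036160; -2.036160 ∉ [-1.6, -0.6) → out
#2 (9,-19): internal coord 9 + (-19)·λ' = +14.752737; +14.752737 ∉ [-1.6, -0.6) → out
#3 (-10,17): internal coord -10 + (17)·λ' = -15.147186; -15.147186 ∉ [-1.6, -0.6) → out
#4 (7,22): internal coord 7 + (22)·λ' = +0.338936; +0.338936 ∉ [-1.6, -0.6) → out
#5 (-6,-15): internal coord -6 + (-15)·λ' = -1.458365; -1.458365 ∈ [-1.6, -0.6) → IN Λ
#6 (-11,6): internal coord -11 + (6)·λ' = -12.816654; -12.816654 ∉ [-1.6, -0.6) → out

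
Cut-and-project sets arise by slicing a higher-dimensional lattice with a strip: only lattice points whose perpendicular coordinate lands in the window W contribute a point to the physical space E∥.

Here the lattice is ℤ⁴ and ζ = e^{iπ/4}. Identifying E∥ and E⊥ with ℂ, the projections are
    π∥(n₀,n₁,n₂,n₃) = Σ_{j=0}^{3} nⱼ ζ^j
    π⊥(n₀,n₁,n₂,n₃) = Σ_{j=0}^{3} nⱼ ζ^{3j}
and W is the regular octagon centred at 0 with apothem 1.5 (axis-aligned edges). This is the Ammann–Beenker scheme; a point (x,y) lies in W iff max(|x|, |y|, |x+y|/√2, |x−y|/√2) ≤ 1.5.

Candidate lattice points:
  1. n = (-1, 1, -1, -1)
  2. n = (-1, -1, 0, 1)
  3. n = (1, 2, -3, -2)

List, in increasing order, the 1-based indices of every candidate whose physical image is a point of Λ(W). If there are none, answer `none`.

2

Internal map: ζ^{3j} for j=0..3 gives (1,0), (−√2/2,√2/2), (0,−1), (√2/2,√2/2).
candidate 1: n = (-1, 1, -1, -1) → π⊥ ≈ (-2.41421, +1.00000); max(|x|,|y|,|x±y|/√2) = 2.41421 > 1.5 ⇒ ∉ W
candidate 2: n = (-1, -1, 0, 1) → π⊥ ≈ (+0.41421, +0.00000); max(|x|,|y|,|x±y|/√2) = 0.41421 ≤ 1.5 ⇒ ∈ W
candidate 3: n = (1, 2, -3, -2) → π⊥ ≈ (-1.82843, +3.00000); max(|x|,|y|,|x±y|/√2) = 3.41421 > 1.5 ⇒ ∉ W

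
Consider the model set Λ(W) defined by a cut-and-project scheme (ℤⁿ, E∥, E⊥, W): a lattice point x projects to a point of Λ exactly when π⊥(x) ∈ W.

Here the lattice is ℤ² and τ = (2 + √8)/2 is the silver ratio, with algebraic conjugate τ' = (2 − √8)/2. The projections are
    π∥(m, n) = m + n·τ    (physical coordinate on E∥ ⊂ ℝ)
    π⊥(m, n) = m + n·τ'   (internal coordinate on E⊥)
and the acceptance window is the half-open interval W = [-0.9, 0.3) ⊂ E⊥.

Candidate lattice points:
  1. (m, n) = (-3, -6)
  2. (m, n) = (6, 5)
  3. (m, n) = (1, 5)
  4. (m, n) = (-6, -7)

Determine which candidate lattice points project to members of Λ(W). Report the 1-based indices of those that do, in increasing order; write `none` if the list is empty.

1

Compute τ' = (2−√8)/2 = -0.41421, so π⊥(m,n) = m -0.41421·n.
candidate 1: (m,n)=(-3,-6) → π∥ = -3-6·τ ≈ -17.48528, π⊥ = -3-6·τ' ≈ -0.51472 ∈ [-0.9, 0.3) ⇒ IN Λ
candidate 2: (m,n)=(6,5) → π∥ = 6+5·τ ≈ 18.07107, π⊥ = 6+5·τ' ≈ 3.92893 ∉ [-0.9, 0.3) ⇒ out
candidate 3: (m,n)=(1,5) → π∥ = 1+5·τ ≈ 13.07107, π⊥ = 1+5·τ' ≈ -1.07107 ∉ [-0.9, 0.3) ⇒ out
candidate 4: (m,n)=(-6,-7) → π∥ = -6-7·τ ≈ -22.89949, π⊥ = -6-7·τ' ≈ -3.10051 ∉ [-0.9, 0.3) ⇒ out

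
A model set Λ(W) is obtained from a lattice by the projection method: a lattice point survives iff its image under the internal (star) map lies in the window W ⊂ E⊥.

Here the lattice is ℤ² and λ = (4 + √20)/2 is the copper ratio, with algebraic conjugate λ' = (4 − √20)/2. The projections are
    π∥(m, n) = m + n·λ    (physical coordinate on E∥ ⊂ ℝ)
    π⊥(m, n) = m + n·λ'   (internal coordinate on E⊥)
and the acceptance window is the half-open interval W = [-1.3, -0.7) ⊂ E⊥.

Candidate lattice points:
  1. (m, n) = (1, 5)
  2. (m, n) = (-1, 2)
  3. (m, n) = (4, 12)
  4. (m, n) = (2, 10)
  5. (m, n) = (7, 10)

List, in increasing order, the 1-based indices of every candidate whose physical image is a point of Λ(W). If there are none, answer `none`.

Numerically λ ≈ 4.2361 and λ' = −1/λ ≈ -0.2361.
#1 (1,5): internal coord 1 + (5)·λ' = -0.1803; -0.1803 ∉ [-1.3, -0.7) → out
#2 (-1,2): internal coord -1 + (2)·λ' = -1.4721; -1.4721 ∉ [-1.3, -0.7) → out
#3 (4,12): internal coord 4 + (12)·λ' = +1.1672; +1.1672 ∉ [-1.3, -0.7) → out
#4 (2,10): internal coord 2 + (10)·λ' = -0.3607; -0.3607 ∉ [-1.3, -0.7) → out
#5 (7,10): internal coord 7 + (10)·λ' = +4.6393; +4.6393 ∉ [-1.3, -0.7) → out

none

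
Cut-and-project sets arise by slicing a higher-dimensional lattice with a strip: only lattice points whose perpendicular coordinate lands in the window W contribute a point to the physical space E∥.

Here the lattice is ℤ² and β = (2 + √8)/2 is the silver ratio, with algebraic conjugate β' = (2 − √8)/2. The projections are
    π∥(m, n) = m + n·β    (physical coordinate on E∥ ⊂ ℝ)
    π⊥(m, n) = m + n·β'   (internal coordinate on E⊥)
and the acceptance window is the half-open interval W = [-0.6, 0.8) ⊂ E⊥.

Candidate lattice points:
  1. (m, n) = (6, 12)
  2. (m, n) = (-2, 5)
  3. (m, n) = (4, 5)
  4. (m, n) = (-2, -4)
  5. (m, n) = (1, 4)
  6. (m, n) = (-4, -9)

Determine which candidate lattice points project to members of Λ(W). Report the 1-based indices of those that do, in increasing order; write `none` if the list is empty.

Numerically β ≈ 2.4142 and β' = −1/β ≈ -0.4142.
candidate 1: (m,n)=(6,12) → π∥ = 6+12·β ≈ 34.9706, π⊥ = 6+12·β' ≈ 1.0294 ∉ [-0.6, 0.8) ⇒ out
candidate 2: (m,n)=(-2,5) → π∥ = -2+5·β ≈ 10.0711, π⊥ = -2+5·β' ≈ -4.0711 ∉ [-0.6, 0.8) ⇒ out
candidate 3: (m,n)=(4,5) → π∥ = 4+5·β ≈ 16.0711, π⊥ = 4+5·β' ≈ 1.9289 ∉ [-0.6, 0.8) ⇒ out
candidate 4: (m,n)=(-2,-4) → π∥ = -2-4·β ≈ -11.6569, π⊥ = -2-4·β' ≈ -0.3431 ∈ [-0.6, 0.8) ⇒ IN Λ
candidate 5: (m,n)=(1,4) → π∥ = 1+4·β ≈ 10.6569, π⊥ = 1+4·β' ≈ -0.6569 ∉ [-0.6, 0.8) ⇒ out
candidate 6: (m,n)=(-4,-9) → π∥ = -4-9·β ≈ -25.7279, π⊥ = -4-9·β' ≈ -0.2721 ∈ [-0.6, 0.8) ⇒ IN Λ

4, 6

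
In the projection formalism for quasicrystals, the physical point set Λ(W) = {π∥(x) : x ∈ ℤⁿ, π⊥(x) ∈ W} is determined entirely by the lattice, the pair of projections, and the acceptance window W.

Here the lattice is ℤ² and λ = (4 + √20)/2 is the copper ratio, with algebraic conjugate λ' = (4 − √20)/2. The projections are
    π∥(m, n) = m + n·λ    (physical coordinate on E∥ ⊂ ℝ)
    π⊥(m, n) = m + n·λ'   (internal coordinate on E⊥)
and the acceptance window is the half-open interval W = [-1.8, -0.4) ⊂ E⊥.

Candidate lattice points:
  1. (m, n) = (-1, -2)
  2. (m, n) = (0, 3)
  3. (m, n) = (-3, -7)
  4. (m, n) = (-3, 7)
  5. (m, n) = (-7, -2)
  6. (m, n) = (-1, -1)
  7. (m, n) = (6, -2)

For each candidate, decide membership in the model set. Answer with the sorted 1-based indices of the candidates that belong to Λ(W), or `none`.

1, 2, 3, 6

Compute λ' = (4−√20)/2 = -0.23607, so π⊥(m,n) = m -0.23607·n.
[1] lift (-1,-2): star map gives -0.52786; window check -1.8 ≤ -0.52786 < -0.4 is true → IN Λ
[2] lift (0,3): star map gives -0.70820; window check -1.8 ≤ -0.70820 < -0.4 is true → IN Λ
[3] lift (-3,-7): star map gives -1.34752; window check -1.8 ≤ -1.34752 < -0.4 is true → IN Λ
[4] lift (-3,7): star map gives -4.65248; window check -1.8 ≤ -4.65248 < -0.4 is false → out
[5] lift (-7,-2): star map gives -6.52786; window check -1.8 ≤ -6.52786 < -0.4 is false → out
[6] lift (-1,-1): star map gives -0.76393; window check -1.8 ≤ -0.76393 < -0.4 is true → IN Λ
[7] lift (6,-2): star map gives 6.47214; window check -1.8 ≤ 6.47214 < -0.4 is false → out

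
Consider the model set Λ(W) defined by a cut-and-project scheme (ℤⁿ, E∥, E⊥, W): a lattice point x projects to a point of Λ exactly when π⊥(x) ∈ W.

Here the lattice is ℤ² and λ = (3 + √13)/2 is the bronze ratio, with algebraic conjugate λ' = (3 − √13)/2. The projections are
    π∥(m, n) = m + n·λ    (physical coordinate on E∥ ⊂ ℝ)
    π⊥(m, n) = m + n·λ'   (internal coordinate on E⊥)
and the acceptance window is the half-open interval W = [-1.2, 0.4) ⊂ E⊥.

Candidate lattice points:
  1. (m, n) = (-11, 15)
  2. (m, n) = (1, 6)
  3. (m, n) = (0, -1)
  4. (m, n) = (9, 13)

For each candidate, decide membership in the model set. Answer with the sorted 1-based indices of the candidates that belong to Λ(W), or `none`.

2, 3

Compute λ' = (3−√13)/2 = -0.30278, so π⊥(m,n) = m -0.30278·n.
candidate 1: (m,n)=(-11,15) → π∥ = -11+15·λ ≈ 38.54163, π⊥ = -11+15·λ' ≈ -15.54163 ∉ [-1.2, 0.4) ⇒ out
candidate 2: (m,n)=(1,6) → π∥ = 1+6·λ ≈ 20.81665, π⊥ = 1+6·λ' ≈ -0.81665 ∈ [-1.2, 0.4) ⇒ IN Λ
candidate 3: (m,n)=(0,-1) → π∥ = 0-1·λ ≈ -3.30278, π⊥ = 0-1·λ' ≈ 0.30278 ∈ [-1.2, 0.4) ⇒ IN Λ
candidate 4: (m,n)=(9,13) → π∥ = 9+13·λ ≈ 51.93608, π⊥ = 9+13·λ' ≈ 5.06392 ∉ [-1.2, 0.4) ⇒ out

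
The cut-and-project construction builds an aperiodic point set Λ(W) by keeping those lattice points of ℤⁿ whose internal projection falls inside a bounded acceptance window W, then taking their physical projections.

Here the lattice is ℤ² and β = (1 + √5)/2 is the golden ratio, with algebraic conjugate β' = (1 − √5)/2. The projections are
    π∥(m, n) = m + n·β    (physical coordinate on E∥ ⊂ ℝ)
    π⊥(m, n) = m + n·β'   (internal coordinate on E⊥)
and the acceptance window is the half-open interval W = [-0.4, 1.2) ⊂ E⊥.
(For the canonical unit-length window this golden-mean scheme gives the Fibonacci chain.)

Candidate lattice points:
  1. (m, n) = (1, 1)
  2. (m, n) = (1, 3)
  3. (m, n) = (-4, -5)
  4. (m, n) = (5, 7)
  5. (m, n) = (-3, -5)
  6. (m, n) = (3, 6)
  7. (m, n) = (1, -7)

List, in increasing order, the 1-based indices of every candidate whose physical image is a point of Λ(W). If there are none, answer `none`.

β' = (1−√5)/2 ≈ -0.6180.
[1] lift (1,1): star map gives 0.3820; window check -0.4 ≤ 0.3820 < 1.2 is true → IN Λ
[2] lift (1,3): star map gives -0.8541; window check -0.4 ≤ -0.8541 < 1.2 is false → out
[3] lift (-4,-5): star map gives -0.9098; window check -0.4 ≤ -0.9098 < 1.2 is false → out
[4] lift (5,7): star map gives 0.6738; window check -0.4 ≤ 0.6738 < 1.2 is true → IN Λ
[5] lift (-3,-5): star map gives 0.0902; window check -0.4 ≤ 0.0902 < 1.2 is true → IN Λ
[6] lift (3,6): star map gives -0.7082; window check -0.4 ≤ -0.7082 < 1.2 is false → out
[7] lift (1,-7): star map gives 5.3262; window check -0.4 ≤ 5.3262 < 1.2 is false → out

1, 4, 5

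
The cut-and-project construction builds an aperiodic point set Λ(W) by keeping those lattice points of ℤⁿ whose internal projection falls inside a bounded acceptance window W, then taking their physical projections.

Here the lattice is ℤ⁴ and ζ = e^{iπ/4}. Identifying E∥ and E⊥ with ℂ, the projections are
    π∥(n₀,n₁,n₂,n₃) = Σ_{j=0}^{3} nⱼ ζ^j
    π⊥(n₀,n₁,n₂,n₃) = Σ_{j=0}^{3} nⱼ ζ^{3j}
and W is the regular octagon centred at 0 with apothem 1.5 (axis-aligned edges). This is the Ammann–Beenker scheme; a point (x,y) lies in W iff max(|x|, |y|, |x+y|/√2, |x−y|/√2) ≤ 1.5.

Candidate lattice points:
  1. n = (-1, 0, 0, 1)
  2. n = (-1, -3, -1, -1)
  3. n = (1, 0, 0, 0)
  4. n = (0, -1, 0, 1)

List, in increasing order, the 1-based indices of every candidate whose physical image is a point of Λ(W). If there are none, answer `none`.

Internal map: ζ^{3j} for j=0..3 gives (1,0), (−√2/2,√2/2), (0,−1), (√2/2,√2/2).
#1 (-1, 0, 0, 1): internal (-0.292893, 0.707107); octagon support 0.707107 vs apothem 1.5 → ∈ W
#2 (-1, -3, -1, -1): internal (0.414214, -1.828427); octagon support 1.828427 vs apothem 1.5 → ∉ W
#3 (1, 0, 0, 0): internal (1.000000, 0.000000); octagon support 1.000000 vs apothem 1.5 → ∈ W
#4 (0, -1, 0, 1): internal (1.414214, 0.000000); octagon support 1.414214 vs apothem 1.5 → ∈ W

1, 3, 4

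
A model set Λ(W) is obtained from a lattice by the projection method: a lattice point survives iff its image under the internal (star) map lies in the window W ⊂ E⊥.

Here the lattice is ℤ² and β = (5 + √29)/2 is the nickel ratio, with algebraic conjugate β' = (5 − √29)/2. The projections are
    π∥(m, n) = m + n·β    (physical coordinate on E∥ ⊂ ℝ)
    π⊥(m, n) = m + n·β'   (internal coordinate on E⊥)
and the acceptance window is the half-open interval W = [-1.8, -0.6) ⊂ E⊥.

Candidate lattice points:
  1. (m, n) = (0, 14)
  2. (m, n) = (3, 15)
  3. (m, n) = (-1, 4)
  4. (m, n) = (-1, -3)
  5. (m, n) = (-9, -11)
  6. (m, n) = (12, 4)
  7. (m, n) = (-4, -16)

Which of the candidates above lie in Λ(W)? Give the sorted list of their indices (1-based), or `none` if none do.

3, 7

β' = (5−√29)/2 ≈ -0.1926.
#1 (0,14): internal coord 0 + (14)·β' = -2.6962; -2.6962 ∉ [-1.8, -0.6) → out
#2 (3,15): internal coord 3 + (15)·β' = +0.1113; +0.1113 ∉ [-1.8, -0.6) → out
#3 (-1,4): internal coord -1 + (4)·β' = -1.7703; -1.7703 ∈ [-1.8, -0.6) → IN Λ
#4 (-1,-3): internal coord -1 + (-3)·β' = -0.4223; -0.4223 ∉ [-1.8, -0.6) → out
#5 (-9,-11): internal coord -9 + (-11)·β' = -6.8816; -6.8816 ∉ [-1.8, -0.6) → out
#6 (12,4): internal coord 12 + (4)·β' = +11.2297; +11.2297 ∉ [-1.8, -0.6) → out
#7 (-4,-16): internal coord -4 + (-16)·β' = -0.9187; -0.9187 ∈ [-1.8, -0.6) → IN Λ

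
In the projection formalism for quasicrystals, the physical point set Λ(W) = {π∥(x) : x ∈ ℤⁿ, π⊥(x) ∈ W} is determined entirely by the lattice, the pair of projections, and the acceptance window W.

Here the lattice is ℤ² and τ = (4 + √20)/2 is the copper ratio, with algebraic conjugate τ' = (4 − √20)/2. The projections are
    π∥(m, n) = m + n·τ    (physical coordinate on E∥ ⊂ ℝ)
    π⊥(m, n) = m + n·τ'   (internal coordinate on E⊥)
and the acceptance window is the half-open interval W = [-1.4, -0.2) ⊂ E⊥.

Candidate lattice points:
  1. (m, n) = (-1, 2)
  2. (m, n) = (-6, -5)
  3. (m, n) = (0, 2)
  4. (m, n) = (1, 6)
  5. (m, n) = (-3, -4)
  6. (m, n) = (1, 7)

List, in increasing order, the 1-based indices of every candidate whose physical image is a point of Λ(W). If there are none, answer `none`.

3, 4, 6

τ' = (4−√20)/2 ≈ -0.236068.
candidate 1: (m,n)=(-1,2) → π∥ = -1+2·τ ≈ 7.472136, π⊥ = -1+2·τ' ≈ -1.472136 ∉ [-1.4, -0.2) ⇒ out
candidate 2: (m,n)=(-6,-5) → π∥ = -6-5·τ ≈ -27.180340, π⊥ = -6-5·τ' ≈ -4.819660 ∉ [-1.4, -0.2) ⇒ out
candidate 3: (m,n)=(0,2) → π∥ = 0+2·τ ≈ 8.472136, π⊥ = 0+2·τ' ≈ -0.472136 ∈ [-1.4, -0.2) ⇒ IN Λ
candidate 4: (m,n)=(1,6) → π∥ = 1+6·τ ≈ 26.416408, π⊥ = 1+6·τ' ≈ -0.416408 ∈ [-1.4, -0.2) ⇒ IN Λ
candidate 5: (m,n)=(-3,-4) → π∥ = -3-4·τ ≈ -19.944272, π⊥ = -3-4·τ' ≈ -2.055728 ∉ [-1.4, -0.2) ⇒ out
candidate 6: (m,n)=(1,7) → π∥ = 1+7·τ ≈ 30.652476, π⊥ = 1+7·τ' ≈ -0.652476 ∈ [-1.4, -0.2) ⇒ IN Λ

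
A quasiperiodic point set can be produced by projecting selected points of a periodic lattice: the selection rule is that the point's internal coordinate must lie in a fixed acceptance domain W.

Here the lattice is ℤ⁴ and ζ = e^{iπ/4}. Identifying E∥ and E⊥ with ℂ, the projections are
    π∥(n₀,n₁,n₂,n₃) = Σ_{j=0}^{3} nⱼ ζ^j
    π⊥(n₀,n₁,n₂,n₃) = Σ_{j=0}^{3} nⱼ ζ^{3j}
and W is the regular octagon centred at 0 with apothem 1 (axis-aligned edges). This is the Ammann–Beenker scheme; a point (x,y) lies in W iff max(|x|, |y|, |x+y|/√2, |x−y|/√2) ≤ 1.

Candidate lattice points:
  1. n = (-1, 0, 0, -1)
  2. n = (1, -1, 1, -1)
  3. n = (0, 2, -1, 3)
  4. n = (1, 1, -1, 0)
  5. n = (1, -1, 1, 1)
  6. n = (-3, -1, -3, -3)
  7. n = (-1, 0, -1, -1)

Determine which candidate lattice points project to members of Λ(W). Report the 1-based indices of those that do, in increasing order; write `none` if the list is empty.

none

π⊥(n) = n₀ + n₁ζ³ + n₂ζ⁶ + n₃ζ⁹ where ζ = e^{iπ/4}.
#1 (-1, 0, 0, -1): internal (-1.7071, -0.7071); octagon support 1.7071 vs apothem 1 → ∉ W
#2 (1, -1, 1, -1): internal (1.0000, -2.4142); octagon support 2.4142 vs apothem 1 → ∉ W
#3 (0, 2, -1, 3): internal (0.7071, 4.5355); octagon support 4.5355 vs apothem 1 → ∉ W
#4 (1, 1, -1, 0): internal (0.2929, 1.7071); octagon support 1.7071 vs apothem 1 → ∉ W
#5 (1, -1, 1, 1): internal (2.4142, -1.0000); octagon support 2.4142 vs apothem 1 → ∉ W
#6 (-3, -1, -3, -3): internal (-4.4142, 0.1716); octagon support 4.4142 vs apothem 1 → ∉ W
#7 (-1, 0, -1, -1): internal (-1.7071, 0.2929); octagon support 1.7071 vs apothem 1 → ∉ W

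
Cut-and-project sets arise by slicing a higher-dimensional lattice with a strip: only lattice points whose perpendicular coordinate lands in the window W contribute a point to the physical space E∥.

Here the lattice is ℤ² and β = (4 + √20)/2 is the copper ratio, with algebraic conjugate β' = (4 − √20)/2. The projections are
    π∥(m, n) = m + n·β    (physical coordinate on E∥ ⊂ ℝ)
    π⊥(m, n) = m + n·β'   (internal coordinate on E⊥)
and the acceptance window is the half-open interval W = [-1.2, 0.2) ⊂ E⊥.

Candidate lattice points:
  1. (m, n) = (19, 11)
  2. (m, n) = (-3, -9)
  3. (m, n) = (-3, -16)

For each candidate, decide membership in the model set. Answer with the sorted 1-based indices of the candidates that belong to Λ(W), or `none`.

Numerically β ≈ 4.236068 and β' = −1/β ≈ -0.236068.
#1 (19,11): internal coord 19 + (11)·β' = +16.403252; +16.403252 ∉ [-1.2, 0.2) → out
#2 (-3,-9): internal coord -3 + (-9)·β' = -0.875388; -0.875388 ∈ [-1.2, 0.2) → IN Λ
#3 (-3,-16): internal coord -3 + (-16)·β' = +0.777088; +0.777088 ∉ [-1.2, 0.2) → out

2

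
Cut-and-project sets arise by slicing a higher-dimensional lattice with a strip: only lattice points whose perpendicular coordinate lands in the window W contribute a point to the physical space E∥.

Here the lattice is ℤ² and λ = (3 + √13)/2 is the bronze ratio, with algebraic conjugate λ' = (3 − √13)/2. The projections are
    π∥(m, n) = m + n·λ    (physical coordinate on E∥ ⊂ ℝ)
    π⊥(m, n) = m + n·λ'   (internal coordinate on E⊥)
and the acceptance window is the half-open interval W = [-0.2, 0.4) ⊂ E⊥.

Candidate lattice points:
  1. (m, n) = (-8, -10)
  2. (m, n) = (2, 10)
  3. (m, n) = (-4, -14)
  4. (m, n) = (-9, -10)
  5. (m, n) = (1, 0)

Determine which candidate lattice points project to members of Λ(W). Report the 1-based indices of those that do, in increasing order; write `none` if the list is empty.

Numerically λ ≈ 3.302776 and λ' = −1/λ ≈ -0.302776.
candidate 1: (m,n)=(-8,-10) → π∥ = -8-10·λ ≈ -41.027756, π⊥ = -8-10·λ' ≈ -4.972244 ∉ [-0.2, 0.4) ⇒ out
candidate 2: (m,n)=(2,10) → π∥ = 2+10·λ ≈ 35.027756, π⊥ = 2+10·λ' ≈ -1.027756 ∉ [-0.2, 0.4) ⇒ out
candidate 3: (m,n)=(-4,-14) → π∥ = -4-14·λ ≈ -50.238859, π⊥ = -4-14·λ' ≈ 0.238859 ∈ [-0.2, 0.4) ⇒ IN Λ
candidate 4: (m,n)=(-9,-10) → π∥ = -9-10·λ ≈ -42.027756, π⊥ = -9-10·λ' ≈ -5.972244 ∉ [-0.2, 0.4) ⇒ out
candidate 5: (m,n)=(1,0) → π∥ = 1+0·λ ≈ 1.000000, π⊥ = 1+0·λ' ≈ 1.000000 ∉ [-0.2, 0.4) ⇒ out

3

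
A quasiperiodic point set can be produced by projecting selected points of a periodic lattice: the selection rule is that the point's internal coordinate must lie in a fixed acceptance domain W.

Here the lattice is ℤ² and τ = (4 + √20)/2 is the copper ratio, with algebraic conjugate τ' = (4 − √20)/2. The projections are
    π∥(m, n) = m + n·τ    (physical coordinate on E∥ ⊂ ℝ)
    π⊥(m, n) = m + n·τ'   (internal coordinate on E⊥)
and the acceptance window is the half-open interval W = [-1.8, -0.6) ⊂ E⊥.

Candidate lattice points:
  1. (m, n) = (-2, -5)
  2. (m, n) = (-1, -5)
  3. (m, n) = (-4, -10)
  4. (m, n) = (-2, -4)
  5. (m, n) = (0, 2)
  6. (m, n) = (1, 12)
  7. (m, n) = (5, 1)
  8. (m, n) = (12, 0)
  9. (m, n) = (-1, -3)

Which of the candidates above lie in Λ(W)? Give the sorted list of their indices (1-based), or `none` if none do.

τ' = (4−√20)/2 ≈ -0.2361.
#1 (-2,-5): internal coord -2 + (-5)·τ' = -0.8197; -0.8197 ∈ [-1.8, -0.6) → IN Λ
#2 (-1,-5): internal coord -1 + (-5)·τ' = +0.1803; +0.1803 ∉ [-1.8, -0.6) → out
#3 (-4,-10): internal coord -4 + (-10)·τ' = -1.6393; -1.6393 ∈ [-1.8, -0.6) → IN Λ
#4 (-2,-4): internal coord -2 + (-4)·τ' = -1.0557; -1.0557 ∈ [-1.8, -0.6) → IN Λ
#5 (0,2): internal coord 0 + (2)·τ' = -0.4721; -0.4721 ∉ [-1.8, -0.6) → out
#6 (1,12): internal coord 1 + (12)·τ' = -1.8328; -1.8328 ∉ [-1.8, -0.6) → out
#7 (5,1): internal coord 5 + (1)·τ' = +4.7639; +4.7639 ∉ [-1.8, -0.6) → out
#8 (12,0): internal coord 12 + (0)·τ' = +12.0000; +12.0000 ∉ [-1.8, -0.6) → out
#9 (-1,-3): internal coord -1 + (-3)·τ' = -0.2918; -0.2918 ∉ [-1.8, -0.6) → out

1, 3, 4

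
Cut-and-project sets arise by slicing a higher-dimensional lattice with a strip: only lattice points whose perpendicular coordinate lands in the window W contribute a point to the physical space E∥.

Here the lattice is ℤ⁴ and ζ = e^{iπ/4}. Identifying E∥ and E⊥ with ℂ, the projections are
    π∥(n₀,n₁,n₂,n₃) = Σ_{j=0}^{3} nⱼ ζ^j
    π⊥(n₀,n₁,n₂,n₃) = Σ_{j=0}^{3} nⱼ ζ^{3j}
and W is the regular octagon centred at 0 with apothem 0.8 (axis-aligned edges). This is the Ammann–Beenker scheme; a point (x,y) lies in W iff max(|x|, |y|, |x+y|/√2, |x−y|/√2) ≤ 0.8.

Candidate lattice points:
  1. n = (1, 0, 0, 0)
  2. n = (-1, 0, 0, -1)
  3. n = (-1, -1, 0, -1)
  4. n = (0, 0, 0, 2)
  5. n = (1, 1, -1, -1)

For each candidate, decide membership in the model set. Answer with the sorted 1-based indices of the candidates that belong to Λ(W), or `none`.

π⊥(n) = n₀ + n₁ζ³ + n₂ζ⁶ + n₃ζ⁹ where ζ = e^{iπ/4}.
candidate 1: n = (1, 0, 0, 0) → π⊥ ≈ (+1.00000, +0.00000); max(|x|,|y|,|x±y|/√2) = 1.00000 > 0.8 ⇒ ∉ W
candidate 2: n = (-1, 0, 0, -1) → π⊥ ≈ (-1.70711, -0.70711); max(|x|,|y|,|x±y|/√2) = 1.70711 > 0.8 ⇒ ∉ W
candidate 3: n = (-1, -1, 0, -1) → π⊥ ≈ (-1.00000, -1.41421); max(|x|,|y|,|x±y|/√2) = 1.70711 > 0.8 ⇒ ∉ W
candidate 4: n = (0, 0, 0, 2) → π⊥ ≈ (+1.41421, +1.41421); max(|x|,|y|,|x±y|/√2) = 2.00000 > 0.8 ⇒ ∉ W
candidate 5: n = (1, 1, -1, -1) → π⊥ ≈ (-0.41421, +1.00000); max(|x|,|y|,|x±y|/√2) = 1.00000 > 0.8 ⇒ ∉ W

none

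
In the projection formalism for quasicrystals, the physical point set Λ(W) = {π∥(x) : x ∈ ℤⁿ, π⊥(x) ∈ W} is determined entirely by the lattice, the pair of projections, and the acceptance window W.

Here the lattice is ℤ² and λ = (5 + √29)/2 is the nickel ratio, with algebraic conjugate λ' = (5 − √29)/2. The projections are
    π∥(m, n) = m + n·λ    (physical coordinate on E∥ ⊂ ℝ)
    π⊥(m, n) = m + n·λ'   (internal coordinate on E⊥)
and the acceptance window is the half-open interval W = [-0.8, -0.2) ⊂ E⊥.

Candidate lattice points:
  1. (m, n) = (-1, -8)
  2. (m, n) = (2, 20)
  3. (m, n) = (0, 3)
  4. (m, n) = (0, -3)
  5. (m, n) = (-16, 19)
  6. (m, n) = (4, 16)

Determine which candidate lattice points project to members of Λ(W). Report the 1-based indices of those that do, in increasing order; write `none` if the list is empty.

Numerically λ ≈ 5.19258 and λ' = −1/λ ≈ -0.19258.
[1] lift (-1,-8): star map gives 0.54066; window check -0.8 ≤ 0.54066 < -0.2 is false → out
[2] lift (2,20): star map gives -1.85165; window check -0.8 ≤ -1.85165 < -0.2 is false → out
[3] lift (0,3): star map gives -0.57775; window check -0.8 ≤ -0.57775 < -0.2 is true → IN Λ
[4] lift (0,-3): star map gives 0.57775; window check -0.8 ≤ 0.57775 < -0.2 is false → out
[5] lift (-16,19): star map gives -19.65907; window check -0.8 ≤ -19.65907 < -0.2 is false → out
[6] lift (4,16): star map gives 0.91868; window check -0.8 ≤ 0.91868 < -0.2 is false → out

3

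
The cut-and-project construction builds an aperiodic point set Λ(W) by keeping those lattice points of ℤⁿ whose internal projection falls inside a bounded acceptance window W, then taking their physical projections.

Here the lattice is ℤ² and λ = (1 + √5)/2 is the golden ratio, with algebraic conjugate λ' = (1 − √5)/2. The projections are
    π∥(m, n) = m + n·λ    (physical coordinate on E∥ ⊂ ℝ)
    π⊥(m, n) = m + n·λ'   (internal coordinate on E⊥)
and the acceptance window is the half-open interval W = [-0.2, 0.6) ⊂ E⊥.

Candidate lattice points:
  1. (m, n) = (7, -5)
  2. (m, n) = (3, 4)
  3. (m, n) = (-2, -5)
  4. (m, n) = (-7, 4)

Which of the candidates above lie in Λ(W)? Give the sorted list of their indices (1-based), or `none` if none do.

Compute λ' = (1−√5)/2 = -0.6180, so π⊥(m,n) = m -0.6180·n.
candidate 1: (m,n)=(7,-5) → π∥ = 7-5·λ ≈ -1.0902, π⊥ = 7-5·λ' ≈ 10.0902 ∉ [-0.2, 0.6) ⇒ out
candidate 2: (m,n)=(3,4) → π∥ = 3+4·λ ≈ 9.4721, π⊥ = 3+4·λ' ≈ 0.5279 ∈ [-0.2, 0.6) ⇒ IN Λ
candidate 3: (m,n)=(-2,-5) → π∥ = -2-5·λ ≈ -10.0902, π⊥ = -2-5·λ' ≈ 1.0902 ∉ [-0.2, 0.6) ⇒ out
candidate 4: (m,n)=(-7,4) → π∥ = -7+4·λ ≈ -0.5279, π⊥ = -7+4·λ' ≈ -9.4721 ∉ [-0.2, 0.6) ⇒ out

2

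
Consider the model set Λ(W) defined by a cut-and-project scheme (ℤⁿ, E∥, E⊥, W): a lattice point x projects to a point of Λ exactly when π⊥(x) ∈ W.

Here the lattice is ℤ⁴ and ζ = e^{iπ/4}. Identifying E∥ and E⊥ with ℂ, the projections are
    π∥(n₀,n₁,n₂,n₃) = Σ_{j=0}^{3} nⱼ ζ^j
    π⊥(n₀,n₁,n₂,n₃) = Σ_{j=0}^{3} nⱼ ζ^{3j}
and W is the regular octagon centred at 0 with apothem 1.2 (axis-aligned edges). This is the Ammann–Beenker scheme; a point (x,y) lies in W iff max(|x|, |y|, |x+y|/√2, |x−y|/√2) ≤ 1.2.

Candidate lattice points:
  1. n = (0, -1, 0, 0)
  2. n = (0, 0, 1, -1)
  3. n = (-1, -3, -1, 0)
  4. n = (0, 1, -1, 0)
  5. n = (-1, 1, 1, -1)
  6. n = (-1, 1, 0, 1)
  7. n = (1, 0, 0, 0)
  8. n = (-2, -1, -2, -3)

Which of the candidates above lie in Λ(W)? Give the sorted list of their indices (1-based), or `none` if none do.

1, 7

With ζ = e^{iπ/4} the internal vectors are ζ^0,ζ^3,ζ^6,ζ^9.
candidate 1: n = (0, -1, 0, 0) → π⊥ ≈ (+0.707107, -0.707107); max(|x|,|y|,|x±y|/√2) = 1.000000 ≤ 1.2 ⇒ ∈ W
candidate 2: n = (0, 0, 1, -1) → π⊥ ≈ (-0.707107, -1.707107); max(|x|,|y|,|x±y|/√2) = 1.707107 > 1.2 ⇒ ∉ W
candidate 3: n = (-1, -3, -1, 0) → π⊥ ≈ (+1.121320, -1.121320); max(|x|,|y|,|x±y|/√2) = 1.585786 > 1.2 ⇒ ∉ W
candidate 4: n = (0, 1, -1, 0) → π⊥ ≈ (-0.707107, +1.707107); max(|x|,|y|,|x±y|/√2) = 1.707107 > 1.2 ⇒ ∉ W
candidate 5: n = (-1, 1, 1, -1) → π⊥ ≈ (-2.414214, -1.000000); max(|x|,|y|,|x±y|/√2) = 2.414214 > 1.2 ⇒ ∉ W
candidate 6: n = (-1, 1, 0, 1) → π⊥ ≈ (-1.000000, +1.414214); max(|x|,|y|,|x±y|/√2) = 1.707107 > 1.2 ⇒ ∉ W
candidate 7: n = (1, 0, 0, 0) → π⊥ ≈ (+1.000000, +0.000000); max(|x|,|y|,|x±y|/√2) = 1.000000 ≤ 1.2 ⇒ ∈ W
candidate 8: n = (-2, -1, -2, -3) → π⊥ ≈ (-3.414214, -0.828427); max(|x|,|y|,|x±y|/√2) = 3.414214 > 1.2 ⇒ ∉ W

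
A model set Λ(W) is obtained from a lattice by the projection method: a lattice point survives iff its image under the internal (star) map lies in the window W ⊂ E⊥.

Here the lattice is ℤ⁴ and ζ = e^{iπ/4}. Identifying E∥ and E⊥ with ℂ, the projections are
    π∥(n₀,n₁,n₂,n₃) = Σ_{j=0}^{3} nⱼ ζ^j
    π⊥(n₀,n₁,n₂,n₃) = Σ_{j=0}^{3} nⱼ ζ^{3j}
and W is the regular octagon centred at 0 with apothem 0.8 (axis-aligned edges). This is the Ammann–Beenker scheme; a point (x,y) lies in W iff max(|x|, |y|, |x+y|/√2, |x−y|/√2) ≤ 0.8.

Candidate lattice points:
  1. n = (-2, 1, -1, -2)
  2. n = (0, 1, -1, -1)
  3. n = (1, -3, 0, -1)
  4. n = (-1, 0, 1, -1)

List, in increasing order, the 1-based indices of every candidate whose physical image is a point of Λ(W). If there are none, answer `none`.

none

Internal map: ζ^{3j} for j=0..3 gives (1,0), (−√2/2,√2/2), (0,−1), (√2/2,√2/2).
#1 (-2, 1, -1, -2): internal (-4.121320, 0.292893); octagon support 4.121320 vs apothem 0.8 → ∉ W
#2 (0, 1, -1, -1): internal (-1.414214, 1.000000); octagon support 1.707107 vs apothem 0.8 → ∉ W
#3 (1, -3, 0, -1): internal (2.414214, -2.828427); octagon support 3.707107 vs apothem 0.8 → ∉ W
#4 (-1, 0, 1, -1): internal (-1.707107, -1.707107); octagon support 2.414214 vs apothem 0.8 → ∉ W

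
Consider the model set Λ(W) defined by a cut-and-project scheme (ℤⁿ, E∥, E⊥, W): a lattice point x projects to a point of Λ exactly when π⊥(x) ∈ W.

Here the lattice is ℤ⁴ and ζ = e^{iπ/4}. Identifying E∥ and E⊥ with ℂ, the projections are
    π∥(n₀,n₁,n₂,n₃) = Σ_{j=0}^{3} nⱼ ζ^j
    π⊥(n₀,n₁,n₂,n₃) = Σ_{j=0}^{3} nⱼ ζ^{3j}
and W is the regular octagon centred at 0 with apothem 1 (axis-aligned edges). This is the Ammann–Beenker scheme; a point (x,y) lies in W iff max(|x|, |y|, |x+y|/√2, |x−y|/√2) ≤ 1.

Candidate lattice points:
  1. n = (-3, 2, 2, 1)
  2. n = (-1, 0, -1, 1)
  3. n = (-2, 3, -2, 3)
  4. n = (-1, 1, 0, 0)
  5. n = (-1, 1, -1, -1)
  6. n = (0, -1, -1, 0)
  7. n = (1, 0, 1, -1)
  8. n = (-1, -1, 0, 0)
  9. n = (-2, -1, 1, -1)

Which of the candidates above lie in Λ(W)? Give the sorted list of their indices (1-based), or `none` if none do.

Internal map: ζ^{3j} for j=0..3 gives (1,0), (−√2/2,√2/2), (0,−1), (√2/2,√2/2).
#1 (-3, 2, 2, 1): internal (-3.7071, 0.1213); octagon support 3.7071 vs apothem 1 → ∉ W
#2 (-1, 0, -1, 1): internal (-0.2929, 1.7071); octagon support 1.7071 vs apothem 1 → ∉ W
#3 (-2, 3, -2, 3): internal (-2.0000, 6.2426); octagon support 6.2426 vs apothem 1 → ∉ W
#4 (-1, 1, 0, 0): internal (-1.7071, 0.7071); octagon support 1.7071 vs apothem 1 → ∉ W
#5 (-1, 1, -1, -1): internal (-2.4142, 1.0000); octagon support 2.4142 vs apothem 1 → ∉ W
#6 (0, -1, -1, 0): internal (0.7071, 0.2929); octagon support 0.7071 vs apothem 1 → ∈ W
#7 (1, 0, 1, -1): internal (0.2929, -1.7071); octagon support 1.7071 vs apothem 1 → ∉ W
#8 (-1, -1, 0, 0): internal (-0.2929, -0.7071); octagon support 0.7071 vs apothem 1 → ∈ W
#9 (-2, -1, 1, -1): internal (-2.0000, -2.4142); octagon support 3.1213 vs apothem 1 → ∉ W

6, 8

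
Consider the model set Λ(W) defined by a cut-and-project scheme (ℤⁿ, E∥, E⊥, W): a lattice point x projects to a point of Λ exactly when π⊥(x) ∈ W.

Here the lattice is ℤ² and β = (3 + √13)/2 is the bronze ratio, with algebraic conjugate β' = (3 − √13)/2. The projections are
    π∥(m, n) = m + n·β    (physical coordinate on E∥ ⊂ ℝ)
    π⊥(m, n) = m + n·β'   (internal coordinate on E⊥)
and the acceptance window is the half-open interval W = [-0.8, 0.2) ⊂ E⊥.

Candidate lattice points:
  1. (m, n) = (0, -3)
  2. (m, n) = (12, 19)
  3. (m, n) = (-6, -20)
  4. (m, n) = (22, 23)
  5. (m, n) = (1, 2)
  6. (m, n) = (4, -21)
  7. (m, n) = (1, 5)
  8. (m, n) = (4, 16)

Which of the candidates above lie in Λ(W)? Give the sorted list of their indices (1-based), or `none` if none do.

Compute β' = (3−√13)/2 = -0.302776, so π⊥(m,n) = m -0.302776·n.
[1] lift (0,-3): star map gives 0.908327; window check -0.8 ≤ 0.908327 < 0.2 is false → out
[2] lift (12,19): star map gives 6.247263; window check -0.8 ≤ 6.247263 < 0.2 is false → out
[3] lift (-6,-20): star map gives 0.055513; window check -0.8 ≤ 0.055513 < 0.2 is true → IN Λ
[4] lift (22,23): star map gives 15.036160; window check -0.8 ≤ 15.036160 < 0.2 is false → out
[5] lift (1,2): star map gives 0.394449; window check -0.8 ≤ 0.394449 < 0.2 is false → out
[6] lift (4,-21): star map gives 10.358288; window check -0.8 ≤ 10.358288 < 0.2 is false → out
[7] lift (1,5): star map gives -0.513878; window check -0.8 ≤ -0.513878 < 0.2 is true → IN Λ
[8] lift (4,16): star map gives -0.844410; window check -0.8 ≤ -0.844410 < 0.2 is false → out

3, 7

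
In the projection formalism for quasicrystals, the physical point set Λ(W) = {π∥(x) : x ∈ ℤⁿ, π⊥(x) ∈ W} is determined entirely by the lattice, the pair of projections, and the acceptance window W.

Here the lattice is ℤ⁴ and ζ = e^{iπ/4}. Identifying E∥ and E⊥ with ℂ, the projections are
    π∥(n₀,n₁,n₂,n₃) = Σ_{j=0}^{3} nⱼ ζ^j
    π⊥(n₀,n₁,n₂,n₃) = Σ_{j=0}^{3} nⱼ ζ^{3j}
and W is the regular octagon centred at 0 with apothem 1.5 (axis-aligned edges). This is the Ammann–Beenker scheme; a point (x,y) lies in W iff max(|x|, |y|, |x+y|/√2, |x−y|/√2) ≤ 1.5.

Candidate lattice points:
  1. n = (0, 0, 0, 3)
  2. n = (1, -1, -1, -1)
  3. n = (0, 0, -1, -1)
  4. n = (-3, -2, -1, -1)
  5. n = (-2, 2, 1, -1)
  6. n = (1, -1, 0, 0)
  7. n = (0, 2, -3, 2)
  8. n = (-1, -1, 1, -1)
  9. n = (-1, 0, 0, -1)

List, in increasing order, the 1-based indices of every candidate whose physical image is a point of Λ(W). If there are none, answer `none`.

2, 3

With ζ = e^{iπ/4} the internal vectors are ζ^0,ζ^3,ζ^6,ζ^9.
#1 (0, 0, 0, 3): internal (2.121320, 2.121320); octagon support 3.000000 vs apothem 1.5 → ∉ W
#2 (1, -1, -1, -1): internal (1.000000, -0.414214); octagon support 1.000000 vs apothem 1.5 → ∈ W
#3 (0, 0, -1, -1): internal (-0.707107, 0.292893); octagon support 0.707107 vs apothem 1.5 → ∈ W
#4 (-3, -2, -1, -1): internal (-2.292893, -1.121320); octagon support 2.414214 vs apothem 1.5 → ∉ W
#5 (-2, 2, 1, -1): internal (-4.121320, -0.292893); octagon support 4.121320 vs apothem 1.5 → ∉ W
#6 (1, -1, 0, 0): internal (1.707107, -0.707107); octagon support 1.707107 vs apothem 1.5 → ∉ W
#7 (0, 2, -3, 2): internal (0.000000, 5.828427); octagon support 5.828427 vs apothem 1.5 → ∉ W
#8 (-1, -1, 1, -1): internal (-1.000000, -2.414214); octagon support 2.414214 vs apothem 1.5 → ∉ W
#9 (-1, 0, 0, -1): internal (-1.707107, -0.707107); octagon support 1.707107 vs apothem 1.5 → ∉ W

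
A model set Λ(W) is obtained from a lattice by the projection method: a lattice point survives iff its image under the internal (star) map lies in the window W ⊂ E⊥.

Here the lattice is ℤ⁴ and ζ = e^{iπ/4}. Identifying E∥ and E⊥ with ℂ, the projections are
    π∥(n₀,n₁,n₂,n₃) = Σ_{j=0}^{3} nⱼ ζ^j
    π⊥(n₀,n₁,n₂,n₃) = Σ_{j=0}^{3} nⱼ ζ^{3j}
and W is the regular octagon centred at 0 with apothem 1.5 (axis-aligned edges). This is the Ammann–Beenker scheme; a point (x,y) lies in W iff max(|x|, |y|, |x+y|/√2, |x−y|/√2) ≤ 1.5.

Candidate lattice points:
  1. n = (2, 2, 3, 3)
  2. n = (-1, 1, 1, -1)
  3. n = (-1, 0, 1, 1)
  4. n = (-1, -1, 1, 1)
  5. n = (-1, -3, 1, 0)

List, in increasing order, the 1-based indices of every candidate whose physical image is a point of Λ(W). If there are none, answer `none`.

With ζ = e^{iπ/4} the internal vectors are ζ^0,ζ^3,ζ^6,ζ^9.
#1 (2, 2, 3, 3): internal (2.70711, 0.53553); octagon support 2.70711 vs apothem 1.5 → ∉ W
#2 (-1, 1, 1, -1): internal (-2.41421, -1.00000); octagon support 2.41421 vs apothem 1.5 → ∉ W
#3 (-1, 0, 1, 1): internal (-0.29289, -0.29289); octagon support 0.41421 vs apothem 1.5 → ∈ W
#4 (-1, -1, 1, 1): internal (0.41421, -1.00000); octagon support 1.00000 vs apothem 1.5 → ∈ W
#5 (-1, -3, 1, 0): internal (1.12132, -3.12132); octagon support 3.12132 vs apothem 1.5 → ∉ W

3, 4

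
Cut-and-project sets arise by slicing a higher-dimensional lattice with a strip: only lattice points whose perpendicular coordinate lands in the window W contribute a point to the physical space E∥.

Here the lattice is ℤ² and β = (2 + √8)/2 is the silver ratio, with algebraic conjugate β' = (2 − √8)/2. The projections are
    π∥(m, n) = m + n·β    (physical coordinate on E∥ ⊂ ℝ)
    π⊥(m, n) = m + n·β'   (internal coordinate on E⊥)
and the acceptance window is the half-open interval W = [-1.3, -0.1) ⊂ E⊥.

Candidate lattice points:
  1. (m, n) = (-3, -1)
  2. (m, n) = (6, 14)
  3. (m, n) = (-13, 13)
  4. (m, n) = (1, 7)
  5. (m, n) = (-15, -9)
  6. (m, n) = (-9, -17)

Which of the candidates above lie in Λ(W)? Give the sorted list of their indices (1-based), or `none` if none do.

β' = (2−√8)/2 ≈ -0.41421.
candidate 1: (m,n)=(-3,-1) → π∥ = -3-1·β ≈ -5.41421, π⊥ = -3-1·β' ≈ -2.58579 ∉ [-1.3, -0.1) ⇒ out
candidate 2: (m,n)=(6,14) → π∥ = 6+14·β ≈ 39.79899, π⊥ = 6+14·β' ≈ 0.20101 ∉ [-1.3, -0.1) ⇒ out
candidate 3: (m,n)=(-13,13) → π∥ = -13+13·β ≈ 18.38478, π⊥ = -13+13·β' ≈ -18.38478 ∉ [-1.3, -0.1) ⇒ out
candidate 4: (m,n)=(1,7) → π∥ = 1+7·β ≈ 17.89949, π⊥ = 1+7·β' ≈ -1.89949 ∉ [-1.3, -0.1) ⇒ out
candidate 5: (m,n)=(-15,-9) → π∥ = -15-9·β ≈ -36.72792, π⊥ = -15-9·β' ≈ -11.27208 ∉ [-1.3, -0.1) ⇒ out
candidate 6: (m,n)=(-9,-17) → π∥ = -9-17·β ≈ -50.04163, π⊥ = -9-17·β' ≈ -1.95837 ∉ [-1.3, -0.1) ⇒ out

none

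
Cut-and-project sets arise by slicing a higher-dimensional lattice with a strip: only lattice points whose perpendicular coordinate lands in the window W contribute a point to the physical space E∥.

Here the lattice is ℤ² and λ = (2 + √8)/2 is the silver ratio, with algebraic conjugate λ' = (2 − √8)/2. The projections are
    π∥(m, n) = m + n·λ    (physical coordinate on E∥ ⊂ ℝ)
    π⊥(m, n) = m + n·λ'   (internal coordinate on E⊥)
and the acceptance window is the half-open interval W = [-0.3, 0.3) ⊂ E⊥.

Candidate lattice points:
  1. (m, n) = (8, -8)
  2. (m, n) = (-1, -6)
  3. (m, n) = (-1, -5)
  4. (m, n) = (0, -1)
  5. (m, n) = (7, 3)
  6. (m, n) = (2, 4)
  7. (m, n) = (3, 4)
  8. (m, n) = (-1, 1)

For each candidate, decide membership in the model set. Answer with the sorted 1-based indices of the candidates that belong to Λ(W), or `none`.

Compute λ' = (2−√8)/2 = -0.414214, so π⊥(m,n) = m -0.414214·n.
#1 (8,-8): internal coord 8 + (-8)·λ' = +11.313708; +11.313708 ∉ [-0.3, 0.3) → out
#2 (-1,-6): internal coord -1 + (-6)·λ' = +1.485281; +1.485281 ∉ [-0.3, 0.3) → out
#3 (-1,-5): internal coord -1 + (-5)·λ' = +1.071068; +1.071068 ∉ [-0.3, 0.3) → out
#4 (0,-1): internal coord 0 + (-1)·λ' = +0.414214; +0.414214 ∉ [-0.3, 0.3) → out
#5 (7,3): internal coord 7 + (3)·λ' = +5.757359; +5.757359 ∉ [-0.3, 0.3) → out
#6 (2,4): internal coord 2 + (4)·λ' = +0.343146; +0.343146 ∉ [-0.3, 0.3) → out
#7 (3,4): internal coord 3 + (4)·λ' = +1.343146; +1.343146 ∉ [-0.3, 0.3) → out
#8 (-1,1): internal coord -1 + (1)·λ' = -1.414214; -1.414214 ∉ [-0.3, 0.3) → out

none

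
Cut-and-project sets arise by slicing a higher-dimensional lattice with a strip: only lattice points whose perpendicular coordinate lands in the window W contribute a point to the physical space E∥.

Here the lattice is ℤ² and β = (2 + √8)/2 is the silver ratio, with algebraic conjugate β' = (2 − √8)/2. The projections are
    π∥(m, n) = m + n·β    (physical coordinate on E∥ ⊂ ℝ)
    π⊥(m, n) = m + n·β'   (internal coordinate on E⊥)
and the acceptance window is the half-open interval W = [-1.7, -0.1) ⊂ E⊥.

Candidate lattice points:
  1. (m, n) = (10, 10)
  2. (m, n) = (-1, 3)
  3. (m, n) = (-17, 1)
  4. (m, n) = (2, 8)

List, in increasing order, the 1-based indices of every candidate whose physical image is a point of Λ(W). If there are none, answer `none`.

4

Compute β' = (2−√8)/2 = -0.414214, so π⊥(m,n) = m -0.414214·n.
#1 (10,10): internal coord 10 + (10)·β' = +5.857864; +5.857864 ∉ [-1.7, -0.1) → out
#2 (-1,3): internal coord -1 + (3)·β' = -2.242641; -2.242641 ∉ [-1.7, -0.1) → out
#3 (-17,1): internal coord -17 + (1)·β' = -17.414214; -17.414214 ∉ [-1.7, -0.1) → out
#4 (2,8): internal coord 2 + (8)·β' = -1.313708; -1.313708 ∈ [-1.7, -0.1) → IN Λ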